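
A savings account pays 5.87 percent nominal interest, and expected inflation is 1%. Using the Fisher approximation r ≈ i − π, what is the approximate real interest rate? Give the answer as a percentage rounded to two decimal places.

4.87%

r ≈ i − π = 5.87% − 1% = 4.87%.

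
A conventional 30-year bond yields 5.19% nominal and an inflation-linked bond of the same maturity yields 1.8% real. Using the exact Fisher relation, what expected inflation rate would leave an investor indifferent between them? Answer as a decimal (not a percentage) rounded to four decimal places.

0.0333

(1 + π) = (1 + i)/(1 + r) = 1.05190 / 1.01800 = 1.033301
Break-even inflation = 1.033301 − 1 → 0.0333.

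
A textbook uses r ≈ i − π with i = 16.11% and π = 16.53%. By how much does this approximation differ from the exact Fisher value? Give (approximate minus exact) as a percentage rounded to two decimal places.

Approximate: r ≈ 16.110% − 16.530% = -0.4200%
Exact: (1 + 0.1611)/(1 + 0.1653) − 1 = -0.3604%
Error = -0.4200% − (-0.3604%) = -0.0596% → -0.06%.

-0.06%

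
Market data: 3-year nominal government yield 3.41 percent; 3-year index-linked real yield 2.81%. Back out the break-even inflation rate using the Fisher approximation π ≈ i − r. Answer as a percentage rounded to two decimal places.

π ≈ i − r = 3.41% − 2.81% → 0.60%.

0.60%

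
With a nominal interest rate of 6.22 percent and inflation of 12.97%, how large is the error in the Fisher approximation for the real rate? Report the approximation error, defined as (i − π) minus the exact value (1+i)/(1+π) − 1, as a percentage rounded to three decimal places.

Approximate: r ≈ 6.220% − 12.970% = -6.7500%
Exact: (1 + 0.0622)/(1 + 0.1297) − 1 = -5.9750%
Error = -6.7500% − (-5.9750%) = -0.7750% → -0.775%.

-0.775%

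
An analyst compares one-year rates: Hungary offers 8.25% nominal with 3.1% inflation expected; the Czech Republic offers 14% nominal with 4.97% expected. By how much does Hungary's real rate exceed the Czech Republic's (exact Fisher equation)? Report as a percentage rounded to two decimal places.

Hungary: (1 + 0.0825)/(1 + 0.0310) − 1 = 4.9952%
The Czech Republic: (1 + 0.1400)/(1 + 0.0497) − 1 = 8.6025%
Differential = 4.9952% − 8.6025% = -3.6073% → -3.61%.

-3.61%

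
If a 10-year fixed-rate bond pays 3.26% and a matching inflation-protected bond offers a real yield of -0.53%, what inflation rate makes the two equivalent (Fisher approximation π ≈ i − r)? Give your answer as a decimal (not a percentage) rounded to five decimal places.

0.03790

π ≈ i − r = 3.26% − (-0.53%) → 0.03790.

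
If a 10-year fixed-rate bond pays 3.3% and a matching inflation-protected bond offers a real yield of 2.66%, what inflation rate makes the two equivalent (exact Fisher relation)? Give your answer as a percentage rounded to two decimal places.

0.62%

(1 + π) = (1 + i)/(1 + r) = 1.03300 / 1.02660 = 1.006234
Break-even inflation = 1.006234 − 1 → 0.62%.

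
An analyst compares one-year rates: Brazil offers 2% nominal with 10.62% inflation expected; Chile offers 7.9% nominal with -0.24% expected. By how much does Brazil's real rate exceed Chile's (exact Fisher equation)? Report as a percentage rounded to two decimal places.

Brazil: (1 + 0.0200)/(1 + 0.1062) − 1 = -7.7924%
Chile: (1 + 0.0790)/(1 − 0.0024) − 1 = 8.1596%
Differential = -7.7924% − 8.1596% = -15.9520% → -15.95%.

-15.95%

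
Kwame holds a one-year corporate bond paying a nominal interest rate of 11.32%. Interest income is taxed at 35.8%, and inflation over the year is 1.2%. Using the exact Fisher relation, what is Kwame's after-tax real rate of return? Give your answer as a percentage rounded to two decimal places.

After-tax nominal return = 11.32% × (1 − 0.358) = 7.26744%.
1 + r = 1.0726744 / 1.01200 = 1.059955
After-tax real rate = 1.059955 − 1 → 6.00%.

6.00%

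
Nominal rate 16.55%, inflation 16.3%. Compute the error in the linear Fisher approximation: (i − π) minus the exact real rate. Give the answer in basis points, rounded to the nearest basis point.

4 basis points

Approximate: r ≈ 16.550% − 16.300% = 0.2500%
Exact: (1 + 0.1655)/(1 + 0.1630) − 1 = 0.21496%
Error = 0.2500% − 0.21496% = 0.03504% → 4 basis points.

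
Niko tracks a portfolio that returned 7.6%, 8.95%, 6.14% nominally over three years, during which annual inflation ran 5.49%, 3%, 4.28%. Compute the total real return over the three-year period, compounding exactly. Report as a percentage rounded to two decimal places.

Nominal growth factor = 1.0760 × 1.0895 × 1.0614 = 1.244281
Price-level growth factor = 1.0549 × 1.0300 × 1.0428 = 1.133051
Real growth factor = 1.244281 / 1.133051 = 1.098169
Total real return = 1.098169 − 1 → 9.82%.

9.82%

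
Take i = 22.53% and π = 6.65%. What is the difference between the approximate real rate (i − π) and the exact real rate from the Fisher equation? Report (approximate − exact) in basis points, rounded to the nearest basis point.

99 basis points

Approximate: r ≈ 22.530% − 6.650% = 15.8800%
Exact: (1 + 0.2253)/(1 + 0.0665) − 1 = 14.8898%
Error = 15.8800% − 14.8898% = 0.9902% → 99 basis points.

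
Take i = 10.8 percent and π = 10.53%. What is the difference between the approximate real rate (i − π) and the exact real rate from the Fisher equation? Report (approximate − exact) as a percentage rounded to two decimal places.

Approximate: r ≈ 10.800% − 10.530% = 0.2700%
Exact: (1 + 0.1080)/(1 + 0.1053) − 1 = 0.2443%
Error = 0.2700% − 0.2443% = 0.0257% → 0.03%.

0.03%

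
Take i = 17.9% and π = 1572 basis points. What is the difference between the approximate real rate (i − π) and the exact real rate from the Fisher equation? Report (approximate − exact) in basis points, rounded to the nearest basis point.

30 basis points

Approximate: r ≈ 17.900% − 15.720% = 2.1800%
Exact: (1 + 0.1790)/(1 + 0.1572) − 1 = 1.8839%
Error = 2.1800% − 1.8839% = 0.2961% → 30 basis points.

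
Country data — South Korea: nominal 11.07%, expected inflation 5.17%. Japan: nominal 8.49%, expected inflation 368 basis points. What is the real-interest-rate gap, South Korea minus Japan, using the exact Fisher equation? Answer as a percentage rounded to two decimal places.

South Korea: (1 + 0.1107)/(1 + 0.0517) − 1 = 5.6100%
Japan: (1 + 0.0849)/(1 + 0.0368) − 1 = 4.6393%
Differential = 5.6100% − 4.6393% = 0.9707% → 0.97%.

0.97%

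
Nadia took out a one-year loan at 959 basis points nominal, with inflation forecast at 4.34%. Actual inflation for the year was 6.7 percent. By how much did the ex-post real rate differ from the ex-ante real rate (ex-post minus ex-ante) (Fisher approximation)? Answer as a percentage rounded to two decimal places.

-2.36%

Ex-ante: 9.59% − 4.34% = 5.250%
Ex-post: 9.59% − 6.7% = 2.890%
Difference (ex-post − ex-ante) = -2.3600% → -2.36%.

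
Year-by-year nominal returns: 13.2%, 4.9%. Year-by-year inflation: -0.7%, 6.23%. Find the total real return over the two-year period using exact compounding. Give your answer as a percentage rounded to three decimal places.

12.571%

Nominal growth factor = 1.1320 × 1.0490 = 1.187468
Price-level growth factor = 0.9930 × 1.0623 = 1.054864
Real growth factor = 1.187468 / 1.054864 = 1.125707
Total real return = 1.125707 − 1 → 12.571%.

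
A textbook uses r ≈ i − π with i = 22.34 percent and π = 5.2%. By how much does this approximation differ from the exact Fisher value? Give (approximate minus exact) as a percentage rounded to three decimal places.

Approximate: r ≈ 22.340% − 5.200% = 17.1400%
Exact: (1 + 0.2234)/(1 + 0.0520) − 1 = 16.2928%
Error = 17.1400% − 16.2928% = 0.8472% → 0.847%.

0.847%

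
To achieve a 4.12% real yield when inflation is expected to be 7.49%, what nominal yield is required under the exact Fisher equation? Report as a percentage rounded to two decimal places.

11.92%

(1 + i) = (1 + r)(1 + π) = 1.04120 × 1.07490 = 1.11918588
i = 1.11918588 − 1, so the required nominal rate is 11.92%.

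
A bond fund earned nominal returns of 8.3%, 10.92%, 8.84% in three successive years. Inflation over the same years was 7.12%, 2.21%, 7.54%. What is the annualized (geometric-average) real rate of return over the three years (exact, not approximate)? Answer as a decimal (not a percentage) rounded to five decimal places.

0.03553

Nominal growth factor = 1.0830 × 1.1092 × 1.0884 = 1.30745530
Price-level growth factor = 1.0712 × 1.0221 × 1.0754 = 1.17742698
Real growth factor = 1.30745530 / 1.17742698 = 1.11043430
Annualized real rate = 1.11043430^(1/3) − 1 = 3.5534% → 0.03553.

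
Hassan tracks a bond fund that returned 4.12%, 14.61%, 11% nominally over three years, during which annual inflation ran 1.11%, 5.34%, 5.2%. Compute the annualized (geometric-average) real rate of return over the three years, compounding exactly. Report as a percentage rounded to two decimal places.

Nominal growth factor = 1.0412 × 1.1461 × 1.1100 = 1.32458445
Price-level growth factor = 1.0111 × 1.0534 × 1.0520 = 1.12047756
Real growth factor = 1.32458445 / 1.12047756 = 1.18216062
Annualized real rate = 1.18216062^(1/3) − 1 = 5.7366% → 5.74%.

5.74%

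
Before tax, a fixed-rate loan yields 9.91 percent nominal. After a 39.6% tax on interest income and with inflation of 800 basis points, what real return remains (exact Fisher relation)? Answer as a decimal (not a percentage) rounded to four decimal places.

After-tax nominal return = 9.91% × (1 − 0.396) = 5.98564%.
1 + r = 1.0598564 / 1.08000 = 0.981349
After-tax real rate = 0.981349 − 1 → -0.0187.

-0.0187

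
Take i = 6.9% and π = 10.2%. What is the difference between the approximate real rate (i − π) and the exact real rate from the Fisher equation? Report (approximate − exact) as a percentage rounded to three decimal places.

Approximate: r ≈ 6.900% − 10.200% = -3.3000%
Exact: (1 + 0.0690)/(1 + 0.1020) − 1 = -2.9946%
Error = -3.3000% − (-2.9946%) = -0.3054% → -0.305%.

-0.305%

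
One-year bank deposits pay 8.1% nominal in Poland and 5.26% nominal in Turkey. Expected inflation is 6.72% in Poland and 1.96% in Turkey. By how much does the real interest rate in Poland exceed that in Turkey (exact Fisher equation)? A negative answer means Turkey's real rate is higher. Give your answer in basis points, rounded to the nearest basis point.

Poland: (1 + 0.0810)/(1 + 0.0672) − 1 = 1.2931%
Turkey: (1 + 0.0526)/(1 + 0.0196) − 1 = 3.2366%
Differential = 1.2931% − 3.2366% = -1.9435% → -194 basis points.

-194 basis points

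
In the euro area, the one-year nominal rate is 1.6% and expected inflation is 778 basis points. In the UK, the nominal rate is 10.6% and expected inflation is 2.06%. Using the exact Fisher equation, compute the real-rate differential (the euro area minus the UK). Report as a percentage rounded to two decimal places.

-14.10%

The euro area: (1 + 0.0160)/(1 + 0.0778) − 1 = -5.7339%
The UK: (1 + 0.1060)/(1 + 0.0206) − 1 = 8.3676%
Differential = -5.7339% − 8.3676% = -14.1015% → -14.10%.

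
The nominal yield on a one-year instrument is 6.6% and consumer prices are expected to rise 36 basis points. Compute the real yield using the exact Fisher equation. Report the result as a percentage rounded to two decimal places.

By the Fisher equation, 1 + r = (1 + i)/(1 + π).
1 + r = 1.06600 / 1.00360 = 1.062176
r = 1.062176 − 1 = 6.2176%, i.e. 6.22%.

6.22%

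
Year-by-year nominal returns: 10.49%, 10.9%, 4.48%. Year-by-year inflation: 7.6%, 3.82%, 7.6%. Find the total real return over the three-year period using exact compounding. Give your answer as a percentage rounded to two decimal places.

6.51%

Nominal growth factor = 1.1049 × 1.1090 × 1.0448 = 1.280229
Price-level growth factor = 1.0760 × 1.0382 × 1.0760 = 1.202003
Real growth factor = 1.280229 / 1.202003 = 1.065080
Total real return = 1.065080 − 1 → 6.51%.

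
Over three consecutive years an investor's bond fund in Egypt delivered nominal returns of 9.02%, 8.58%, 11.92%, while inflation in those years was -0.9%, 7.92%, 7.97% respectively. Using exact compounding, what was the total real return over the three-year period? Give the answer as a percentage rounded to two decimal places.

14.73%

Compound the nominal returns: 1.0902 × 1.0858 × 1.1192 = 1.324841.
Compound inflation: 0.9910 × 1.0792 × 1.0797 = 1.154725.
Deflate: 1.324841 / 1.154725 = 1.147321.
Total real return = 1.147321 − 1 → 14.73%.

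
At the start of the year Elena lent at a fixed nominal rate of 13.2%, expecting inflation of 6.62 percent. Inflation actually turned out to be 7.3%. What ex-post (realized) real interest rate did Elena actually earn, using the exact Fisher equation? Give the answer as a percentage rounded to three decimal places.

5.499%

Ex-post: (1 + 0.1320)/(1 + 0.0730) − 1 = 5.4986%
So the realized real rate is 5.499%.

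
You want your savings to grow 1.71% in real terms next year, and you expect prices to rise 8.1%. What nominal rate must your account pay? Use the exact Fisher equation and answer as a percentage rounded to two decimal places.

(1 + i) = (1 + r)(1 + π) = 1.01710 × 1.08100 = 1.0994851
i = 1.0994851 − 1, so the required nominal rate is 9.95%.

9.95%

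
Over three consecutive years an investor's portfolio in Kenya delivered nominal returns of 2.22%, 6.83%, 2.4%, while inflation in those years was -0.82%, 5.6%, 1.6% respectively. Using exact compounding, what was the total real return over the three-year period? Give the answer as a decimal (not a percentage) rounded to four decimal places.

0.0509

Compound the nominal returns: 1.0222 × 1.0683 × 1.0240 = 1.118225.
Compound inflation: 0.9918 × 1.0560 × 1.0160 = 1.064098.
Deflate: 1.118225 / 1.064098 = 1.050866.
Total real return = 1.050866 − 1 → 0.0509.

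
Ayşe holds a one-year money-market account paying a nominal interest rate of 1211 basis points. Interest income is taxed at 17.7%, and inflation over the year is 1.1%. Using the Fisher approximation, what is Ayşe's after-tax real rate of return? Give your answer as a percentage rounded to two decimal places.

After-tax nominal return = 12.11% × (1 − 0.177) = 9.96653%.
r ≈ 9.96653% − 1.1% → 8.87%.

8.87%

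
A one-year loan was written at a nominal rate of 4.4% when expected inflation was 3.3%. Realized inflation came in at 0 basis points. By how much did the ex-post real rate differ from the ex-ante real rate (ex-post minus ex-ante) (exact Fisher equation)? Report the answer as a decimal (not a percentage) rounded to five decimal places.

0.03335

Ex-ante: (1 + 0.0440)/(1 + 0.0330) − 1 = 1.0649%
Ex-post: (1 + 0.0440)/(1 + 0.0000) − 1 = 4.4000%
Difference (ex-post − ex-ante) = 3.3351% → 0.03335.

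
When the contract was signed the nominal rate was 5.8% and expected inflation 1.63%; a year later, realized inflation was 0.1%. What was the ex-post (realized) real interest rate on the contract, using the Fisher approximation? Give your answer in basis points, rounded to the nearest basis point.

570 basis points

Ex-post: 5.8% − 0.1% = 5.700%
So the realized real rate is 570 basis points.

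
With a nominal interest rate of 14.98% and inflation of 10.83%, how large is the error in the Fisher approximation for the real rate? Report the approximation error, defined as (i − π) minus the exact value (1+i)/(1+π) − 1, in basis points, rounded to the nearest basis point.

Approximate: r ≈ 14.980% − 10.830% = 4.1500%
Exact: (1 + 0.1498)/(1 + 0.1083) − 1 = 3.7445%
Error = 4.1500% − 3.7445% = 0.4055% → 41 basis points.

41 basis points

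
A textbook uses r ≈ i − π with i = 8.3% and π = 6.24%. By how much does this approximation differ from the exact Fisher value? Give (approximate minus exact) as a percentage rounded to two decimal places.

Approximate: r ≈ 8.300% − 6.240% = 2.0600%
Exact: (1 + 0.0830)/(1 + 0.0624) − 1 = 1.9390%
Error = 2.0600% − 1.9390% = 0.1210% → 0.12%.

0.12%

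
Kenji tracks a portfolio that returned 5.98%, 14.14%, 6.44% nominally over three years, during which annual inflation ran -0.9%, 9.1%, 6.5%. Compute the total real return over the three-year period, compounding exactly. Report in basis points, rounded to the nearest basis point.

Nominal growth factor = 1.0598 × 1.1414 × 1.0644 = 1.287558
Price-level growth factor = 0.9910 × 1.0910 × 1.0650 = 1.151458
Real growth factor = 1.287558 / 1.151458 = 1.118198
Total real return = 1.118198 − 1 → 1182 basis points.

1182 basis points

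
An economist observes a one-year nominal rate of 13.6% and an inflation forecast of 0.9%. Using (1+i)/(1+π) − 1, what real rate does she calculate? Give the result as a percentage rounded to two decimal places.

12.59%

1 + r = 1.13600 / 1.00900 = 1.125867
r = 1.125867 − 1 = 12.5867%, i.e. 12.59%.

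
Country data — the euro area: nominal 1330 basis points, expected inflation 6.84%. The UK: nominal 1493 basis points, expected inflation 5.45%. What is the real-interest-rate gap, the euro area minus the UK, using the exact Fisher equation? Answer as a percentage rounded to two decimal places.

The euro area: (1 + 0.1330)/(1 + 0.0684) − 1 = 6.0464%
The UK: (1 + 0.1493)/(1 + 0.0545) − 1 = 8.9900%
Differential = 6.0464% − 8.9900% = -2.9436% → -2.94%.

-2.94%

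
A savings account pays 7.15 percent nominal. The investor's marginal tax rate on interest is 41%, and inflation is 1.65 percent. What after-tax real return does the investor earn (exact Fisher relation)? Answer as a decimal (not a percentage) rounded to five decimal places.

0.02527

After-tax nominal return = 7.15% × (1 − 0.41) = 4.2185%.
1 + r = 1.042185 / 1.01650 = 1.025268
After-tax real rate = 1.025268 − 1 → 0.02527.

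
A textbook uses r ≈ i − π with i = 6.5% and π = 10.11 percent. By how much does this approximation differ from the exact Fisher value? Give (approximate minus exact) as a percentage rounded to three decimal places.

-0.331%

Approximate: r ≈ 6.500% − 10.110% = -3.6100%
Exact: (1 + 0.0650)/(1 + 0.1011) − 1 = -3.27854%
Error = -3.6100% − (-3.27854%) = -0.33146% → -0.331%.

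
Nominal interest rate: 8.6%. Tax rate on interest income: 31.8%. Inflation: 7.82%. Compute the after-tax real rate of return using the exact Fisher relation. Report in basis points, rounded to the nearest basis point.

After-tax nominal return = 8.6% × (1 − 0.318) = 5.8652%.
1 + r = 1.058652 / 1.07820 = 0.981870
After-tax real rate = 0.981870 − 1 → -181 basis points.

-181 basis points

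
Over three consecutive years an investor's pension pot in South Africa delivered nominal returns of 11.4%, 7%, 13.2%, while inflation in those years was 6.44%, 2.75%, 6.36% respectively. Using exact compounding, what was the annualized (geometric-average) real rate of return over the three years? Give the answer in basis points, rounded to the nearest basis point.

507 basis points

Compound the nominal returns: 1.1140 × 1.0700 × 1.1320 = 1.34932136.
Compound inflation: 1.0644 × 1.0275 × 1.0636 = 1.16322848.
Deflate: 1.34932136 / 1.16322848 = 1.15997965.
Annualized real rate = 1.15997965^(1/3) − 1 = 5.0711% → 507 basis points.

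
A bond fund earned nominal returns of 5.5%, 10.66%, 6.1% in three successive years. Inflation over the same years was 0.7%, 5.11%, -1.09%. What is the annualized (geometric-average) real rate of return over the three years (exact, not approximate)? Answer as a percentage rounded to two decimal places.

5.77%

Compound the nominal returns: 1.0550 × 1.1066 × 1.0610 = 1.23867824.
Compound inflation: 1.0070 × 1.0511 × 0.9891 = 1.04692051.
Deflate: 1.23867824 / 1.04692051 = 1.18316360.
Annualized real rate = 1.18316360^(1/3) − 1 = 5.7665% → 5.77%.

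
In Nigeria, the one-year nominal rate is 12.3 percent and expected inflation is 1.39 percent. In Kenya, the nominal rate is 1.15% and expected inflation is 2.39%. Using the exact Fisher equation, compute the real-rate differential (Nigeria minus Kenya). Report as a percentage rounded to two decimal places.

11.97%

Nigeria: (1 + 0.1230)/(1 + 0.0139) − 1 = 10.7604%
Kenya: (1 + 0.0115)/(1 + 0.0239) − 1 = -1.2111%
Differential = 10.7604% − (-1.2111%) = 11.9715% → 11.97%.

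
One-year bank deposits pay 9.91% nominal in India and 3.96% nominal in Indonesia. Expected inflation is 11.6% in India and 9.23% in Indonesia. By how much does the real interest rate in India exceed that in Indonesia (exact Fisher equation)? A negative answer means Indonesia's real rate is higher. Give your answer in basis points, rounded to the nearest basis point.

331 basis points

India: (1 + 0.0991)/(1 + 0.1160) − 1 = -1.5143%
Indonesia: (1 + 0.0396)/(1 + 0.0923) − 1 = -4.8247%
Differential = -1.5143% − (-4.8247%) = 3.3103% → 331 basis points.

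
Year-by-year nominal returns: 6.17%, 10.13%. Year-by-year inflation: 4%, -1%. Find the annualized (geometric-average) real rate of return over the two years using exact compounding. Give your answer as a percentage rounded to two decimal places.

Compound the nominal returns: 1.0617 × 1.1013 = 1.16925021.
Compound inflation: 1.0400 × 0.9900 = 1.02960000.
Deflate: 1.16925021 / 1.02960000 = 1.13563540.
Annualized real rate = 1.13563540^(1/2) − 1 = 6.5662% → 6.57%.

6.57%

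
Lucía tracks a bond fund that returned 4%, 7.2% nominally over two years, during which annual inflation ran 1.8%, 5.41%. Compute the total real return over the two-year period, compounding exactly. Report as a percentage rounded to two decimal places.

Compound the nominal returns: 1.0400 × 1.0720 = 1.114880.
Compound inflation: 1.0180 × 1.0541 = 1.073074.
Deflate: 1.114880 / 1.073074 = 1.038959.
Total real return = 1.038959 − 1 → 3.90%.

3.90%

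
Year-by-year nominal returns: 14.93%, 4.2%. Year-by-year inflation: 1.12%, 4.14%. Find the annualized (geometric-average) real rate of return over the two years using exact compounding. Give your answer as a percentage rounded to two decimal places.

6.64%

Compound the nominal returns: 1.1493 × 1.0420 = 1.19757060.
Compound inflation: 1.0112 × 1.0414 = 1.05306368.
Deflate: 1.19757060 / 1.05306368 = 1.13722524.
Annualized real rate = 1.13722524^(1/2) − 1 = 6.6408% → 6.64%.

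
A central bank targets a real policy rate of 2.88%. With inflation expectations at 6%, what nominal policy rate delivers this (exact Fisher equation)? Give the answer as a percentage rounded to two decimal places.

9.05%

(1 + i) = (1 + r)(1 + π) = 1.02880 × 1.06000 = 1.090528
i = 1.090528 − 1, so the required nominal rate is 9.05%.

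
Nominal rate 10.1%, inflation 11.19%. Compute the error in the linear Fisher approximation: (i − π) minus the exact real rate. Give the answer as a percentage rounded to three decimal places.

Approximate: r ≈ 10.100% − 11.190% = -1.0900%
Exact: (1 + 0.1010)/(1 + 0.1119) − 1 = -0.9803%
Error = -1.0900% − (-0.9803%) = -0.1097% → -0.110%.

-0.110%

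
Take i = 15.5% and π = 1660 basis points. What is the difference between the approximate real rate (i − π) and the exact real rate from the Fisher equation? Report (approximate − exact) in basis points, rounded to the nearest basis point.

Approximate: r ≈ 15.500% − 16.600% = -1.1000%
Exact: (1 + 0.1550)/(1 + 0.1660) − 1 = -0.9434%
Error = -1.1000% − (-0.9434%) = -0.1566% → -16 basis points.

-16 basis points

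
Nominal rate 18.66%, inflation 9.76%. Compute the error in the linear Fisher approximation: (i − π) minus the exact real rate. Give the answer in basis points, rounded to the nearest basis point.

79 basis points

Approximate: r ≈ 18.660% − 9.760% = 8.9000%
Exact: (1 + 0.1866)/(1 + 0.0976) − 1 = 8.1086%
Error = 8.9000% − 8.1086% = 0.7914% → 79 basis points.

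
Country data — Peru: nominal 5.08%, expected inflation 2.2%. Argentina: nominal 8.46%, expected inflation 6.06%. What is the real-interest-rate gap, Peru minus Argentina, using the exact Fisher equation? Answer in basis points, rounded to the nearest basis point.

Peru: (1 + 0.0508)/(1 + 0.0220) − 1 = 2.8180%
Argentina: (1 + 0.0846)/(1 + 0.0606) − 1 = 2.2629%
Differential = 2.8180% − 2.2629% = 0.5551% → 56 basis points.

56 basis points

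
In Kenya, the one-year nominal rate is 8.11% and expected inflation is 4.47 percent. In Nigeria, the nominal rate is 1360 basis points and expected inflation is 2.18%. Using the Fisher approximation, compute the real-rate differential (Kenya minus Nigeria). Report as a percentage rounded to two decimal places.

-7.78%

Kenya: 8.11% − 4.47% = 3.640%
Nigeria: 13.6% − 2.18% = 11.420%
Differential = -7.780% → -7.78%.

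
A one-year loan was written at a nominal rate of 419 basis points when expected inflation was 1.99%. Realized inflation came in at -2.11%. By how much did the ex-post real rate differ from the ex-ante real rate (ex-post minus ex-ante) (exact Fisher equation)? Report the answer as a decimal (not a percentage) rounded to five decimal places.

Ex-ante: (1 + 0.0419)/(1 + 0.0199) − 1 = 2.1571%
Ex-post: (1 + 0.0419)/(1 − 0.0211) − 1 = 6.4358%
Difference (ex-post − ex-ante) = 4.2787% → 0.04279.

0.04279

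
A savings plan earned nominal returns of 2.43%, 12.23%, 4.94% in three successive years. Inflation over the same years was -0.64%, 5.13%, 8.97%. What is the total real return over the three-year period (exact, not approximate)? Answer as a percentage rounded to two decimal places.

5.98%

Compound the nominal returns: 1.0243 × 1.1223 × 1.0494 = 1.206361.
Compound inflation: 0.9936 × 1.0513 × 1.0897 = 1.138270.
Deflate: 1.206361 / 1.138270 = 1.059820.
Total real return = 1.059820 − 1 → 5.98%.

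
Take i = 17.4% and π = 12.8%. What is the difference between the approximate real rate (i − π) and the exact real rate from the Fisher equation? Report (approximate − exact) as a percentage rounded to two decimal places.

Approximate: r ≈ 17.400% − 12.800% = 4.6000%
Exact: (1 + 0.1740)/(1 + 0.1280) − 1 = 4.0780%
Error = 4.6000% − 4.0780% = 0.5220% → 0.52%.

0.52%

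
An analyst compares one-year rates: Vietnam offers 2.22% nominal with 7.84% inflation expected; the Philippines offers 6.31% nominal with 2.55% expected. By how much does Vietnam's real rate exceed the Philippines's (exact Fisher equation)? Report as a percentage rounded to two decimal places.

-8.88%

Vietnam: (1 + 0.0222)/(1 + 0.0784) − 1 = -5.2114%
The Philippines: (1 + 0.0631)/(1 + 0.0255) − 1 = 3.6665%
Differential = -5.2114% − 3.6665% = -8.8779% → -8.88%.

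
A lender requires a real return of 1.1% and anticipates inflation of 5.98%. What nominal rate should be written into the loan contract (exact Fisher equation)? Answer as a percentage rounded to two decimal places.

7.15%

(1 + i) = (1 + r)(1 + π) = 1.01100 × 1.05980 = 1.0714578
i = 1.0714578 − 1, so the required nominal rate is 7.15%.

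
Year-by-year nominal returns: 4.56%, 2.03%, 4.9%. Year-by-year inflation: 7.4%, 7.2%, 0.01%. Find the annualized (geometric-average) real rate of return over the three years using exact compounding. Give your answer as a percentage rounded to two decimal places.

-0.95%

Compound the nominal returns: 1.0456 × 1.0203 × 1.0490 = 1.11910014.
Compound inflation: 1.0740 × 1.0720 × 1.0001 = 1.15144313.
Deflate: 1.11910014 / 1.15144313 = 0.97191091.
Annualized real rate = 0.97191091^(1/3) − 1 = -0.9452% → -0.95%.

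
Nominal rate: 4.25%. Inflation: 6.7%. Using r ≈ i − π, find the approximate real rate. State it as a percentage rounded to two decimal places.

-2.45%

r ≈ i − π = 4.25% − 6.7% = -2.45%.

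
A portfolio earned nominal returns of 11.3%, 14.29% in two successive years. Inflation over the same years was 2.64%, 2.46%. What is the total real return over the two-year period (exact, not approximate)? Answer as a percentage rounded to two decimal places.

20.96%

Compound the nominal returns: 1.1130 × 1.1429 = 1.272048.
Compound inflation: 1.0264 × 1.0246 = 1.051649.
Deflate: 1.272048 / 1.051649 = 1.209574.
Total real return = 1.209574 − 1 → 20.96%.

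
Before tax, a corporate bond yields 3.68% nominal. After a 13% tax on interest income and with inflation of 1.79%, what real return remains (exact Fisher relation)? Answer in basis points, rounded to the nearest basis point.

After-tax nominal return = 3.68% × (1 − 0.13) = 3.2016%.
1 + r = 1.032016 / 1.01790 = 1.013868
After-tax real rate = 1.013868 − 1 → 139 basis points.

139 basis points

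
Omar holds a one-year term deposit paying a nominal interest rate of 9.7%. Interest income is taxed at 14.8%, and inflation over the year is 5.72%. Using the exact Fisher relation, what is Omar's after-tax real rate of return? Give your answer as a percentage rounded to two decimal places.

2.41%

After-tax nominal return = 9.7% × (1 − 0.148) = 8.2644%.
1 + r = 1.082644 / 1.05720 = 1.024067
After-tax real rate = 1.024067 − 1 → 2.41%.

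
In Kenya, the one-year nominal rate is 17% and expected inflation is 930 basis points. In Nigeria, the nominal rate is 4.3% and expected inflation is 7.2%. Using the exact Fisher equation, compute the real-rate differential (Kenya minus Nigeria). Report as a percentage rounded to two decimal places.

Kenya: (1 + 0.1700)/(1 + 0.0930) − 1 = 7.0448%
Nigeria: (1 + 0.0430)/(1 + 0.0720) − 1 = -2.7052%
Differential = 7.0448% − (-2.7052%) = 9.7501% → 9.75%.

9.75%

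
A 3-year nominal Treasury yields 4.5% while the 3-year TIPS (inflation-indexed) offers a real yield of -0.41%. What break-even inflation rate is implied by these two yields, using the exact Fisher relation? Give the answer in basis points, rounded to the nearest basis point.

493 basis points

(1 + π) = (1 + i)/(1 + r) = 1.04500 / 0.99590 = 1.049302
Break-even inflation = 1.049302 − 1 → 493 basis points.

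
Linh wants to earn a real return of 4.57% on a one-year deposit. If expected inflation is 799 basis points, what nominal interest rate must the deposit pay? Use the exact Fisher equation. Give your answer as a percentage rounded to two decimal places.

(1 + i) = (1 + r)(1 + π) = 1.04570 × 1.07990 = 1.12925143
i = 1.12925143 − 1, so the required nominal rate is 12.93%.

12.93%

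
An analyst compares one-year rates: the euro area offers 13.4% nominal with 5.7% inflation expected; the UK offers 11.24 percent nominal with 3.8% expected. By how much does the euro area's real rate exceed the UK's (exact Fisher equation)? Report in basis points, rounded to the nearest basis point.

12 basis points

The euro area: (1 + 0.1340)/(1 + 0.0570) − 1 = 7.2848%
The UK: (1 + 0.1124)/(1 + 0.0380) − 1 = 7.1676%
Differential = 7.2848% − 7.1676% = 0.1171% → 12 basis points.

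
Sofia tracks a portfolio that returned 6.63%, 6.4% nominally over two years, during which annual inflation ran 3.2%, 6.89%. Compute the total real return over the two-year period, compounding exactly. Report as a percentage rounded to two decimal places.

2.85%

Compound the nominal returns: 1.0663 × 1.0640 = 1.134543.
Compound inflation: 1.0320 × 1.0689 = 1.103105.
Deflate: 1.134543 / 1.103105 = 1.028500.
Total real return = 1.028500 − 1 → 2.85%.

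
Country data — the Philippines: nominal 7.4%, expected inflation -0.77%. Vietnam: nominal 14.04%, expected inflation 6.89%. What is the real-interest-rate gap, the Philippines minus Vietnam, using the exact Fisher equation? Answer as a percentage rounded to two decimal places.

The Philippines: (1 + 0.0740)/(1 − 0.0077) − 1 = 8.2334%
Vietnam: (1 + 0.1404)/(1 + 0.0689) − 1 = 6.6891%
Differential = 8.2334% − 6.6891% = 1.5443% → 1.54%.

1.54%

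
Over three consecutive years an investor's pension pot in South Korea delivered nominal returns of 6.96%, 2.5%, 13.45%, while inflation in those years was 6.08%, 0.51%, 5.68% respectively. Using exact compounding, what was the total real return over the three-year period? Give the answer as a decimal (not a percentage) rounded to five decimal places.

Compound the nominal returns: 1.0696 × 1.0250 × 1.1345 = 1.243798.
Compound inflation: 1.0608 × 1.0051 × 1.0568 = 1.126771.
Deflate: 1.243798 / 1.126771 = 1.103860.
Total real return = 1.103860 − 1 → 0.10386.

0.10386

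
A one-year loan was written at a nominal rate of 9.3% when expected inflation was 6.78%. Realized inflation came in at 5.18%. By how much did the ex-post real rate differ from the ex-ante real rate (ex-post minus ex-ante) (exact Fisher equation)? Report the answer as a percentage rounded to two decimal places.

Ex-ante: (1 + 0.0930)/(1 + 0.0678) − 1 = 2.3600%
Ex-post: (1 + 0.0930)/(1 + 0.0518) − 1 = 3.9171%
Difference (ex-post − ex-ante) = 1.5571% → 1.56%.

1.56%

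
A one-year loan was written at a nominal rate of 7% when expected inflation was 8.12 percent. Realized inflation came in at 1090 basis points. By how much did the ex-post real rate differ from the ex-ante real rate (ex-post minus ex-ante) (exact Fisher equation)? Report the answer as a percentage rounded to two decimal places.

-2.48%

Ex-ante: (1 + 0.0700)/(1 + 0.0812) − 1 = -1.0359%
Ex-post: (1 + 0.0700)/(1 + 0.1090) − 1 = -3.5167%
Difference (ex-post − ex-ante) = -2.4808% → -2.48%.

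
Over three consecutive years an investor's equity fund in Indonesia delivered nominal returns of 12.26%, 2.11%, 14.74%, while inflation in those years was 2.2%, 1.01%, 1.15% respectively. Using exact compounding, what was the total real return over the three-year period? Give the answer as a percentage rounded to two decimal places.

Compound the nominal returns: 1.1226 × 1.0211 × 1.1474 = 1.315250.
Compound inflation: 1.0220 × 1.0101 × 1.0115 = 1.044194.
Deflate: 1.315250 / 1.044194 = 1.259584.
Total real return = 1.259584 − 1 → 25.96%.

25.96%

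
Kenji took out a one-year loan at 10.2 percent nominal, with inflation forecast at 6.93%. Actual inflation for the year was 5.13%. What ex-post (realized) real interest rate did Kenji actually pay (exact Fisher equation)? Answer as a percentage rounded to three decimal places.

Ex-post: (1 + 0.1020)/(1 + 0.0513) − 1 = 4.8226%
So the realized real rate is 4.823%.

4.823%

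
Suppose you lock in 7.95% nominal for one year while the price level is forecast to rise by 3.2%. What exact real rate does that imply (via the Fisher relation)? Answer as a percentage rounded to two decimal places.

By the Fisher relation, 1 + r = (1 + i)/(1 + π).
1 + r = 1.07950 / 1.03200 = 1.046027
r = 1.046027 − 1 = 4.6027%, i.e. 4.60%.

4.60%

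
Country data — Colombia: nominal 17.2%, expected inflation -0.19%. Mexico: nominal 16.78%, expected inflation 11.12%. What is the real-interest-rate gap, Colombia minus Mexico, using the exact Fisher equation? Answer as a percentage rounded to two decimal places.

Colombia: (1 + 0.1720)/(1 − 0.0019) − 1 = 17.4231%
Mexico: (1 + 0.1678)/(1 + 0.1112) − 1 = 5.0936%
Differential = 17.4231% − 5.0936% = 12.3295% → 12.33%.

12.33%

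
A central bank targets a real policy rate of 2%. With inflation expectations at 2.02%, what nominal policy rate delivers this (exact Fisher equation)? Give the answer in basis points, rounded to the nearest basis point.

(1 + i) = (1 + r)(1 + π) = 1.02000 × 1.02020 = 1.040604
i = 1.040604 − 1, so the required nominal rate is 406 basis points.

406 basis points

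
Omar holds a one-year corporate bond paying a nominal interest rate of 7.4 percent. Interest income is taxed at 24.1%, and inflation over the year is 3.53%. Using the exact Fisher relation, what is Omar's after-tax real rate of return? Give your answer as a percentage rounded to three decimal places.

After-tax nominal return = 7.4% × (1 − 0.241) = 5.6166%.
1 + r = 1.056166 / 1.03530 = 1.0201545
After-tax real rate = 1.0201545 − 1 → 2.015%.

2.015%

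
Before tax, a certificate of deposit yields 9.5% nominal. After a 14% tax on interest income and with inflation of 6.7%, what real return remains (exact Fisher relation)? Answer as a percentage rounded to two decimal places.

1.38%

After-tax nominal return = 9.5% × (1 − 0.14) = 8.1700%.
1 + r = 1.08170 / 1.06700 = 1.013777
After-tax real rate = 1.013777 − 1 → 1.38%.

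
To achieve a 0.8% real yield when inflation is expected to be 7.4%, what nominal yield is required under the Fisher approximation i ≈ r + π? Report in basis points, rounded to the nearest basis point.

i ≈ r + π = 0.8% + 7.4% = 820 basis points.

820 basis points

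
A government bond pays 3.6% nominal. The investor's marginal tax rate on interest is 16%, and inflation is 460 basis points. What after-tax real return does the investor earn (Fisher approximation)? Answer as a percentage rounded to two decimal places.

After-tax nominal return = 3.6% × (1 − 0.16) = 3.0240%.
r ≈ 3.0240% − 4.6% → -1.58%.

-1.58%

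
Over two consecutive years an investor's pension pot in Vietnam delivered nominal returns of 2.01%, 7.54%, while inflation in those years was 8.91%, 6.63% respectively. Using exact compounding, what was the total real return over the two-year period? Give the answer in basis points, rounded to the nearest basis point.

-554 basis points

Compound the nominal returns: 1.0201 × 1.0754 = 1.097016.
Compound inflation: 1.0891 × 1.0663 = 1.161307.
Deflate: 1.097016 / 1.161307 = 0.944638.
Total real return = 0.944638 − 1 → -554 basis points.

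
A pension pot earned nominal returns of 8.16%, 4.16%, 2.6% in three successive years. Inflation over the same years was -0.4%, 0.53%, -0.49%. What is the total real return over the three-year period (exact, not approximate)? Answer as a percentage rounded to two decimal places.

16.01%

Compound the nominal returns: 1.0816 × 1.0416 × 1.0260 = 1.155886.
Compound inflation: 0.9960 × 1.0053 × 0.9951 = 0.996373.
Deflate: 1.155886 / 0.996373 = 1.160094.
Total real return = 1.160094 − 1 → 16.01%.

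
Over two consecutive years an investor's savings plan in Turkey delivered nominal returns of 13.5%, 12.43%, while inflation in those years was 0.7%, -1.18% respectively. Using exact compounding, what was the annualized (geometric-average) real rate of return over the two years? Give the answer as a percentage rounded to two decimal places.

Nominal growth factor = 1.1350 × 1.1243 = 1.27608050
Price-level growth factor = 1.0070 × 0.9882 = 0.99511740
Real growth factor = 1.27608050 / 0.99511740 = 1.28234166
Annualized real rate = 1.28234166^(1/2) − 1 = 13.2405% → 13.24%.

13.24%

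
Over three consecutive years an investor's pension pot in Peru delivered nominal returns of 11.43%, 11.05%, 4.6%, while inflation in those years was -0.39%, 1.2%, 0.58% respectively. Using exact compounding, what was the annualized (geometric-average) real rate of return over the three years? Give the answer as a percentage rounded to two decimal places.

8.48%

Compound the nominal returns: 1.1143 × 1.1105 × 1.0460 = 1.29435194.
Compound inflation: 0.9961 × 1.0120 × 1.0058 = 1.01389991.
Deflate: 1.29435194 / 1.01389991 = 1.27660721.
Annualized real rate = 1.27660721^(1/3) − 1 = 8.4807% → 8.48%.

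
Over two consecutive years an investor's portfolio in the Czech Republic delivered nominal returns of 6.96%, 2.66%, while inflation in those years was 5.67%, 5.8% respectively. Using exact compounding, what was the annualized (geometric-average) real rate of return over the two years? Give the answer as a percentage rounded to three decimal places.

-0.896%

Nominal growth factor = 1.0696 × 1.0266 = 1.09805136
Price-level growth factor = 1.0567 × 1.0580 = 1.11798860
Real growth factor = 1.09805136 / 1.11798860 = 0.98216687
Annualized real rate = 0.98216687^(1/2) − 1 = -0.8957% → -0.896%.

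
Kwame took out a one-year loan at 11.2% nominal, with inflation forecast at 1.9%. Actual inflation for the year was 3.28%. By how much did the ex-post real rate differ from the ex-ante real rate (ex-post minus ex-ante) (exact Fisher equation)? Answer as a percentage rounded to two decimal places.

Ex-ante: (1 + 0.1120)/(1 + 0.0190) − 1 = 9.1266%
Ex-post: (1 + 0.1120)/(1 + 0.0328) − 1 = 7.6685%
Difference (ex-post − ex-ante) = -1.4581% → -1.46%.

-1.46%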